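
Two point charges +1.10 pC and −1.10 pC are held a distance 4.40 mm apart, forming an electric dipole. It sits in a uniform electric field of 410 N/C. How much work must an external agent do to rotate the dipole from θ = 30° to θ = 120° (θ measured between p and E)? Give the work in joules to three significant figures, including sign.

Dipole moment p = qd = (1.10×10⁻¹² C)(0.00440 m) = 4.84×10⁻¹⁵ C·m.
W_ext = ΔU = U(θ₂) − U(θ₁) = −pE cosθ₂ − (−pE cosθ₁) = pE(cosθ₁ − cosθ₂).
W = (4.84×10⁻¹⁵)(410)·(cos30° − cos120°) = (1.984×10⁻¹²)·(+1.3660) = 2.711×10⁻¹² J.

W ≈ 2.71×10⁻¹² J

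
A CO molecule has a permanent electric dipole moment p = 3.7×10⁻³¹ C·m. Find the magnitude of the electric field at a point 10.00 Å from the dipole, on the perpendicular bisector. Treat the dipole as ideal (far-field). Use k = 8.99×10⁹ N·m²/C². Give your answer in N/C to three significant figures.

E ≈ 3.33×10⁶ N/C

In the equatorial plane E = kp/r³.
E = (8.99×10⁹)(3.70×10⁻³¹) / (1.00×10⁻⁹)³ = 3.326×10⁶ N/C.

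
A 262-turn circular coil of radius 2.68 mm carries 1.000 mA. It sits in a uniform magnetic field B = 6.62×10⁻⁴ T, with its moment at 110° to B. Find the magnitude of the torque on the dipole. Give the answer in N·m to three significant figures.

m = NIA = NIπa² = 262·(0.00100)·π·(0.00268)² = 5.912×10⁻⁶ A·m².
Torque on a magnetic dipole: τ = mB sinθ.
τ = (5.912×10⁻⁶)(6.62×10⁻⁴)·sin110° = 3.678×10⁻⁹ N·m.

τ ≈ 3.68×10⁻⁹ N·m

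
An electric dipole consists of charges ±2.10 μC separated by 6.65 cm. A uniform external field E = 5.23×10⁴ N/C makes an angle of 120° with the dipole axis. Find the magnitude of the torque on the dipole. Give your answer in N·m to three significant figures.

τ ≈ 0.00633 N·m

Dipole moment p = qd = (2.10×10⁻⁶ C)(0.0665 m) = 1.397×10⁻⁷ C·m.
Torque on an electric dipole: τ = pE sinθ.
τ = (1.397×10⁻⁷)(5.23×10⁴)·sin120° = 0.006327 N·m.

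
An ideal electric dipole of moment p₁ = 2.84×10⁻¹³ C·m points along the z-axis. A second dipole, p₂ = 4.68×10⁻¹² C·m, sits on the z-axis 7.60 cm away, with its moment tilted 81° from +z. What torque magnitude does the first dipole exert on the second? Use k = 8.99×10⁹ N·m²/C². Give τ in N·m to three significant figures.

The second dipole sits on the axis of the first, so the field there is axial: E₁ = 2kp₁/r³ along +z.
E₁ = 2(8.99×10⁹)(2.84×10⁻¹³)/(0.0760)³ = 11.63 N/C.
Torque on the second dipole: τ = p₂ E₁ sinθ.
τ = (4.68×10⁻¹²)(11.63)·sin81° = 5.377×10⁻¹¹ N·m.

τ ≈ 5.38×10⁻¹¹ N·m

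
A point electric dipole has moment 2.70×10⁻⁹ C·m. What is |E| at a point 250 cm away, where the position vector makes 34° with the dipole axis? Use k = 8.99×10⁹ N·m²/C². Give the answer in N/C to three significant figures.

E ≈ 2.72 N/C

At angle θ the dipole field magnitude is E = (kp/r³)·√(1 + 3cos²θ).
kp/r³ = (8.99×10⁹)(2.70×10⁻⁹) / (2.50)³ = 1.553 N/C.
√(1 + 3cos²34°) = √(1 + 3·0.6873) = √3.0619 ≈ 1.7498.
E ≈ 1.553 × 1.750 = 2.718 N/C.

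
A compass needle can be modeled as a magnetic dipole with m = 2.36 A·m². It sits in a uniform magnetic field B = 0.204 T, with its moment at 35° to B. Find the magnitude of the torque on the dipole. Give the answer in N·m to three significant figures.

τ ≈ 0.276 N·m

Torque on a magnetic dipole: τ = mB sinθ.
τ = (2.36)(0.204)·sin35° = 0.2761 N·m.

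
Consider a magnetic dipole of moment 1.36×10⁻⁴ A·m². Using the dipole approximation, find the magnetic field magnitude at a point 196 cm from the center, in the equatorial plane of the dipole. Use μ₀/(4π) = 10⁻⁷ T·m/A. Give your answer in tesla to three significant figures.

In the equatorial plane B = (μ₀/4π)·m/r³ (half the axial value).
B = (10⁻⁷)·(1.36×10⁻⁴) / (1.96)³ = 1.806×10⁻¹² T.

B ≈ 1.81×10⁻¹² T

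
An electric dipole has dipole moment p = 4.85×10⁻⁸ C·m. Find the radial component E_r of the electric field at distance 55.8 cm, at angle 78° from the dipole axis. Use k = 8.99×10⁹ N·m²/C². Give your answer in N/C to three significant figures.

E_r ≈ 1040 N/C

For a dipole, E_r = (2kp cosθ)/r³.
kp/r³ = (8.99×10⁹)(4.85×10⁻⁸)/(0.558)³ = 2510 N/C.
E_r = 2·2510·cos78° = 1044 N/C.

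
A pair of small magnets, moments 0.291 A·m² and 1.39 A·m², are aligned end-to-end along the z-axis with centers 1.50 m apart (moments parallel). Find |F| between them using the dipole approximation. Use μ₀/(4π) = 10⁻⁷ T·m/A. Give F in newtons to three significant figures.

On-axis B of dipole 1: B = (μ₀/4π)·2m₁/r³. Force on dipole 2: F = m₂·dB/dr.
dB/dr = −(μ₀/4π)·6m₁/r⁴, so |F| = (μ₀/4π)·6m₁m₂/r⁴.
F = 6(10⁻⁷)(0.291)(1.39)/(1.50)⁴ = 4.794×10⁻⁸ N.

F ≈ 4.79×10⁻⁸ N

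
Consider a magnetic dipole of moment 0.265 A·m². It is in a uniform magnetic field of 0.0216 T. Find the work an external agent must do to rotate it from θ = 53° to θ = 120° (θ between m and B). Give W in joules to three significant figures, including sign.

W_ext = ΔU = −mB cosθ₂ + mB cosθ₁ = mB(cosθ₁ − cosθ₂).
W = (0.265)(0.0216)·(cos53° − cos120°) = (0.005724)·(+1.1018) = 0.006307 J.

W ≈ 0.00631 J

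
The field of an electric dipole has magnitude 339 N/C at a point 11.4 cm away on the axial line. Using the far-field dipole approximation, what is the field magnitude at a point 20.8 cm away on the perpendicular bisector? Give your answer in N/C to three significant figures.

E ≈ 27.9 N/C

Dipole fields scale as 1/r³ in the far field.
The axial field is twice the equatorial field at the same r, so the geometry factor is 1/2.
E₂ = E₁ · (1/2) · (r₁/r₂)³ = 339 · 0.5 · (11.4/20.8)³.
(r₁/r₂)³ = (0.5481)³ = 0.1646.
E₂ ≈ 27.91 N/C.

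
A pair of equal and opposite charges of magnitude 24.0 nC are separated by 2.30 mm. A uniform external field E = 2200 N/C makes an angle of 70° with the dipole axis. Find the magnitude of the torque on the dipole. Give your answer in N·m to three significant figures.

Dipole moment p = qd = (2.40×10⁻⁸ C)(0.00230 m) = 5.52×10⁻¹¹ C·m.
Torque on an electric dipole: τ = pE sinθ.
τ = (5.52×10⁻¹¹)(2200)·sin70° = 1.141×10⁻⁷ N·m.

τ ≈ 1.14×10⁻⁷ N·m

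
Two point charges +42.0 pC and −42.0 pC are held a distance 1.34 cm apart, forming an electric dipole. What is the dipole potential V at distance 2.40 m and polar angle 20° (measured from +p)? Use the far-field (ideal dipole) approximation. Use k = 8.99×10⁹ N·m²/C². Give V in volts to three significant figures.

Dipole moment p = qd = (4.20×10⁻¹¹ C)(0.0134 m) = 5.628×10⁻¹³ C·m.
The dipole potential is V = kp cosθ / r².
V = (8.99×10⁹)(5.628×10⁻¹³)·cos20° / (2.40)² = 8.254×10⁻⁴ V.

V ≈ 8.25×10⁻⁴ V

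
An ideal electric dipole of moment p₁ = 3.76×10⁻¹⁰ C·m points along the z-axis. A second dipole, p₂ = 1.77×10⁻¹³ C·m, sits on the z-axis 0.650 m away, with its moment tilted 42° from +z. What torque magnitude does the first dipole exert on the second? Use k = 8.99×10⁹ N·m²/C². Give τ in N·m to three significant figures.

τ ≈ 2.92×10⁻¹² N·m

The second dipole sits on the axis of the first, so the field there is axial: E₁ = 2kp₁/r³ along +z.
E₁ = 2(8.99×10⁹)(3.76×10⁻¹⁰)/(0.650)³ = 24.62 N/C.
Torque on the second dipole: τ = p₂ E₁ sinθ.
τ = (1.77×10⁻¹³)(24.62)·sin42° = 2.916×10⁻¹² N·m.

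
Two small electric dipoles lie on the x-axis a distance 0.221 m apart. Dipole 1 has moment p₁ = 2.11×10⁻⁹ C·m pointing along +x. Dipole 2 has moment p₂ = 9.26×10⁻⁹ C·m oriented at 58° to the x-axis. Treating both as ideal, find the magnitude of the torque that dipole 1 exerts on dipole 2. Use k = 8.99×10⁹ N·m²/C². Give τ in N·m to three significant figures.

τ ≈ 2.76×10⁻⁵ N·m

The second dipole sits on the axis of the first, so the field there is axial: E₁ = 2kp₁/r³ along +x.
E₁ = 2(8.99×10⁹)(2.11×10⁻⁹)/(0.221)³ = 3515 N/C.
Torque on the second dipole: τ = p₂ E₁ sinθ.
τ = (9.26×10⁻⁹)(3515)·sin58° = 2.760×10⁻⁵ N·m.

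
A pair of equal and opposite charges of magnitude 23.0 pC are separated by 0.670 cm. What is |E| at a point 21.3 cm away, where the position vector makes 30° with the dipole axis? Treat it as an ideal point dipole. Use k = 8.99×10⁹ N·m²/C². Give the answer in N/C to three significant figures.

Dipole moment p = qd = (2.30×10⁻¹¹ C)(0.00670 m) = 1.541×10⁻¹³ C·m.
At angle θ the dipole field magnitude is E = (kp/r³)·√(1 + 3cos²θ).
kp/r³ = (8.99×10⁹)(1.541×10⁻¹³) / (0.213)³ = 0.1434 N/C.
√(1 + 3cos²30°) = √(1 + 3·0.7500) = √3.2500 ≈ 1.8028.
E ≈ 0.1434 × 1.803 = 0.2584 N/C.

E ≈ 0.258 N/C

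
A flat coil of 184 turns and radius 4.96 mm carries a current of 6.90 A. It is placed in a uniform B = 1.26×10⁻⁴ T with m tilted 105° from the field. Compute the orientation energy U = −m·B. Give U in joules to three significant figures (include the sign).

U ≈ 3.20×10⁻⁶ J

m = NIA = NIπa² = 184·(6.90)·π·(0.00496)² = 0.09813 A·m².
U = −m·B = −mB cosθ.
U = −(0.09813)(1.26×10⁻⁴)·cos105° = 3.200×10⁻⁶ J.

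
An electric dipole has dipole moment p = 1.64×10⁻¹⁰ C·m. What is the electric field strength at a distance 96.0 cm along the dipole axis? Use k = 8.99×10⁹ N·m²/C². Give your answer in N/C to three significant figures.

On the dipole axis E = 2kp/r³.
E = 2·(8.99×10⁹)(1.64×10⁻¹⁰) / (0.960)³ = 3.333 N/C.

E ≈ 3.33 N/C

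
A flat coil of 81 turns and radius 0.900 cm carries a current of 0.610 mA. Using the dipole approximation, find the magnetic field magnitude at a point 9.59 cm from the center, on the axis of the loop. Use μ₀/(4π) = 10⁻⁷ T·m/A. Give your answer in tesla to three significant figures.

m = NIA = NIπa² = 81·(6.10×10⁻⁴)·π·(0.00900)² = 1.257×10⁻⁵ A·m².
On axis B = (μ₀/4π)·2m/r³.
B = 2·(10⁻⁷)·(1.257×10⁻⁵) / (0.0959)³ = 2.850×10⁻⁹ T.

B ≈ 2.85×10⁻⁹ T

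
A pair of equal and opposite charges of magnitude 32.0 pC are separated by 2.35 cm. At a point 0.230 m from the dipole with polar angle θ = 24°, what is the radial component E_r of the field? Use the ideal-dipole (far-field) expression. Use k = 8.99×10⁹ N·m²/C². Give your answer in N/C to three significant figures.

E_r ≈ 1.02 N/C

Dipole moment p = qd = (3.20×10⁻¹¹ C)(0.0235 m) = 7.52×10⁻¹³ C·m.
For a dipole, E_r = (2kp cosθ)/r³.
kp/r³ = (8.99×10⁹)(7.52×10⁻¹³)/(0.230)³ = 0.5556 N/C.
E_r = 2·0.5556·cos24° = 1.015 N/C.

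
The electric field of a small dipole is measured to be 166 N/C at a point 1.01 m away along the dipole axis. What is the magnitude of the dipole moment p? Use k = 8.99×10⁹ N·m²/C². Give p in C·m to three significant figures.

p ≈ 9.51×10⁻⁹ C·m

On axis E = 2kp/r³, so p = Er³/(2k).
p = (166)·(1.01)³ / (2·8.99×10⁹) = 9.512×10⁻⁹ C·m.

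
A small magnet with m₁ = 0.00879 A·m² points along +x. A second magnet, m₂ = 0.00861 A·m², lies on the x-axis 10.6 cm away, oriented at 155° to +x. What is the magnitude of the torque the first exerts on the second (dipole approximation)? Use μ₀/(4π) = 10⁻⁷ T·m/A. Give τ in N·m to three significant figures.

Dipole B is on the axis of dipole A, so B₁ there is axial: B₁ = (μ₀/4π)·2m₁/r³ along +x.
B₁ = 2(10⁻⁷)(0.00879)/(0.106)³ = 1.476×10⁻⁶ T.
τ = m₂ B₁ sinθ.
τ = (0.00861)(1.476×10⁻⁶)·sin155° = 5.371×10⁻⁹ N·m.

τ ≈ 5.37×10⁻⁹ N·m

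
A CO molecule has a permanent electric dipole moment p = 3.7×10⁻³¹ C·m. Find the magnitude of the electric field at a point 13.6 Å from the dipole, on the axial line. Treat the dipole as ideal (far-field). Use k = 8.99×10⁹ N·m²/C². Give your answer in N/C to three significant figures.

E ≈ 2.64×10⁶ N/C

On the dipole axis E = 2kp/r³.
E = 2·(8.99×10⁹)(3.70×10⁻³¹) / (1.36×10⁻⁹)³ = 2.645×10⁶ N/C.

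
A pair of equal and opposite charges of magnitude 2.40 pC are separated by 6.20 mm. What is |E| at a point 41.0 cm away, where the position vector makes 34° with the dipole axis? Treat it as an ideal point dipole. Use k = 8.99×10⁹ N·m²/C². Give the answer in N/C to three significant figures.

Dipole moment p = qd = (2.40×10⁻¹² C)(0.00620 m) = 1.488×10⁻¹⁴ C·m.
At angle θ the dipole field magnitude is E = (kp/r³)·√(1 + 3cos²θ).
kp/r³ = (8.99×10⁹)(1.488×10⁻¹⁴) / (0.410)³ = 0.001941 N/C.
√(1 + 3cos²34°) = √(1 + 3·0.6873) = √3.0619 ≈ 1.7498.
E ≈ 0.001941 × 1.750 = 0.003396 N/C.

E ≈ 0.00340 N/C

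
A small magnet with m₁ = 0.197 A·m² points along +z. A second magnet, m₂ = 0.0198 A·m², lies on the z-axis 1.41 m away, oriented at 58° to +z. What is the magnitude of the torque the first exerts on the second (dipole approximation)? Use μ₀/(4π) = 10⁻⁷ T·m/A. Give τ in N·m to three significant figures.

τ ≈ 2.36×10⁻¹⁰ N·m

Dipole B is on the axis of dipole A, so B₁ there is axial: B₁ = (μ₀/4π)·2m₁/r³ along +z.
B₁ = 2(10⁻⁷)(0.197)/(1.41)³ = 1.406×10⁻⁸ T.
τ = m₂ B₁ sinθ.
τ = (0.0198)(1.406×10⁻⁸)·sin58° = 2.360×10⁻¹⁰ N·m.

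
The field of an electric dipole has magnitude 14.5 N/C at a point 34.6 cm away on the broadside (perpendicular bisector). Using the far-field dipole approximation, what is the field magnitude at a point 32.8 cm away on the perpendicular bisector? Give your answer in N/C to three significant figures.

Dipole fields scale as 1/r³ in the far field; the geometry is the same at both points.
E₂ = E₁ · (r₁/r₂)³ = 14.5 · (34.6/32.8)³.
(r₁/r₂)³ = (1.055)³ = 1.174.
E₂ ≈ 17.02 N/C.

E ≈ 17.0 N/C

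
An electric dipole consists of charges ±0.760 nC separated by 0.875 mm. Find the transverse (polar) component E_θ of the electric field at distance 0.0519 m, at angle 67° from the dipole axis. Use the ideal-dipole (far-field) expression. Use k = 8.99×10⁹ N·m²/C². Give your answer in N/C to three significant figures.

Dipole moment p = qd = (7.60×10⁻¹⁰ C)(8.75×10⁻⁴ m) = 6.65×10⁻¹³ C·m.
For a dipole, E_θ = (kp sinθ)/r³.
kp/r³ = (8.99×10⁹)(6.65×10⁻¹³)/(0.0519)³ = 42.76 N/C.
E_θ = 42.76·sin67° = 39.36 N/C.

E_θ ≈ 39.4 N/C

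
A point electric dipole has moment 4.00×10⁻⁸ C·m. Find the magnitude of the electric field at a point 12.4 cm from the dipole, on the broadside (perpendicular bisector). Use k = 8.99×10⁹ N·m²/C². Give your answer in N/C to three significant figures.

On the perpendicular bisector E = kp/r³ (half the axial value at the same distance).
E = (8.99×10⁹)(4.00×10⁻⁸) / (0.124)³ = 1.886×10⁵ N/C.

E ≈ 1.89×10⁵ N/C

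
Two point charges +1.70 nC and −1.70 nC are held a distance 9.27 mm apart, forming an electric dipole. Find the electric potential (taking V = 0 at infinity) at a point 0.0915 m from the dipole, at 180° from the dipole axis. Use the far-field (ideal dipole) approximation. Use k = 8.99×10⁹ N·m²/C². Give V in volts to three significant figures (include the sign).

V ≈ -16.9 V

Dipole moment p = qd = (1.70×10⁻⁹ C)(0.00927 m) = 1.576×10⁻¹¹ C·m.
The dipole potential is V = kp cosθ / r².
V = (8.99×10⁹)(1.576×10⁻¹¹)·cos180° / (0.0915)² = -16.92 V.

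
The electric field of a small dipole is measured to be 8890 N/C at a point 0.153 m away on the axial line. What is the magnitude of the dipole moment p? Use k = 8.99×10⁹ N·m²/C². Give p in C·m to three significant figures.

p ≈ 1.77×10⁻⁹ C·m

On axis E = 2kp/r³, so p = Er³/(2k).
p = (8890)·(0.153)³ / (2·8.99×10⁹) = 1.771×10⁻⁹ C·m.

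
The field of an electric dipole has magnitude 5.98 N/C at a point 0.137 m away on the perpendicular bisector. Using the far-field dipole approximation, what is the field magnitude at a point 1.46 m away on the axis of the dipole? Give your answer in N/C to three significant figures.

E ≈ 0.00988 N/C

Dipole fields scale as 1/r³ in the far field.
The axial field is twice the equatorial field at the same r, so the geometry factor is 2/1.
E₂ = E₁ · (2/1) · (r₁/r₂)³ = 5.98 · 2 · (0.137/1.46)³.
(r₁/r₂)³ = (0.09384)³ = 0.0008262.
E₂ ≈ 0.009882 N/C.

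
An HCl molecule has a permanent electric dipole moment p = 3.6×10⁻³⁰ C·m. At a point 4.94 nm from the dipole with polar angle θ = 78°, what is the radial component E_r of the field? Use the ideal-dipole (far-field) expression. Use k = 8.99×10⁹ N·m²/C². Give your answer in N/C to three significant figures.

E_r ≈ 1.12×10⁵ N/C

For a dipole, E_r = (2kp cosθ)/r³.
kp/r³ = (8.99×10⁹)(3.60×10⁻³⁰)/(4.94×10⁻⁹)³ = 2.685×10⁵ N/C.
E_r = 2·2.685×10⁵·cos78° = 1.116×10⁵ N/C.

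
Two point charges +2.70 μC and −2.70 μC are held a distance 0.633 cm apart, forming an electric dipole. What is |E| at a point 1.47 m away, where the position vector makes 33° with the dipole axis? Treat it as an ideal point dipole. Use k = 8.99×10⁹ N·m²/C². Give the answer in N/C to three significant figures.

Dipole moment p = qd = (2.70×10⁻⁶ C)(0.00633 m) = 1.709×10⁻⁸ C·m.
At angle θ the dipole field magnitude is E = (kp/r³)·√(1 + 3cos²θ).
kp/r³ = (8.99×10⁹)(1.709×10⁻⁸) / (1.47)³ = 48.37 N/C.
√(1 + 3cos²33°) = √(1 + 3·0.7034) = √3.1101 ≈ 1.7635.
E ≈ 48.37 × 1.764 = 85.30 N/C.

E ≈ 85.3 N/C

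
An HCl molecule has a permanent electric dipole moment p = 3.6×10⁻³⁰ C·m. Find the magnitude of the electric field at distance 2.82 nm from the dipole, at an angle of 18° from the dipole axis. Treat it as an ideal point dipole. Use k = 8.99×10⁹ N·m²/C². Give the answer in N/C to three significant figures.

E ≈ 2.78×10⁶ N/C

At angle θ the dipole field magnitude is E = (kp/r³)·√(1 + 3cos²θ).
kp/r³ = (8.99×10⁹)(3.60×10⁻³⁰) / (2.82×10⁻⁹)³ = 1.443×10⁶ N/C.
√(1 + 3cos²18°) = √(1 + 3·0.9045) = √3.7135 ≈ 1.9271.
E ≈ 1.443×10⁶ × 1.927 = 2.781×10⁶ N/C.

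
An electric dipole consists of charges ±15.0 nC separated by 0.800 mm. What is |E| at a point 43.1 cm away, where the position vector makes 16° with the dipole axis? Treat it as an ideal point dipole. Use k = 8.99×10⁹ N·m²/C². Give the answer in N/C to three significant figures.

Dipole moment p = qd = (1.50×10⁻⁸ C)(8.00×10⁻⁴ m) = 1.20×10⁻¹¹ C·m.
At angle θ the dipole field magnitude is E = (kp/r³)·√(1 + 3cos²θ).
kp/r³ = (8.99×10⁹)(1.20×10⁻¹¹) / (0.431)³ = 1.347 N/C.
√(1 + 3cos²16°) = √(1 + 3·0.9240) = √3.7721 ≈ 1.9422.
E ≈ 1.347 × 1.942 = 2.617 N/C.

E ≈ 2.62 N/C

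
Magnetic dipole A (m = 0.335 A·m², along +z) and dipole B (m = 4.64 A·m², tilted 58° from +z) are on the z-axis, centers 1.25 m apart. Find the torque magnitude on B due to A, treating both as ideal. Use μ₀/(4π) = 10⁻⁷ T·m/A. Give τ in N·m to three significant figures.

Dipole B is on the axis of dipole A, so B₁ there is axial: B₁ = (μ₀/4π)·2m₁/r³ along +z.
B₁ = 2(10⁻⁷)(0.335)/(1.25)³ = 3.430×10⁻⁸ T.
τ = m₂ B₁ sinθ.
τ = (4.64)(3.430×10⁻⁸)·sin58° = 1.350×10⁻⁷ N·m.

τ ≈ 1.35×10⁻⁷ N·m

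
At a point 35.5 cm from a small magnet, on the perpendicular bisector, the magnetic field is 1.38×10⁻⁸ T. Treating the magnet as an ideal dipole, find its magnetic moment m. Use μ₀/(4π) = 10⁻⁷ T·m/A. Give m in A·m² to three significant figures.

m ≈ 0.00617 A·m²

In the equatorial plane B = (μ₀/4π)·m/r³, so m = Br³·4π/(μ₀).
m = (1.38×10⁻⁸)·(0.355)³ / (10⁻⁷) = 0.006174 A·m².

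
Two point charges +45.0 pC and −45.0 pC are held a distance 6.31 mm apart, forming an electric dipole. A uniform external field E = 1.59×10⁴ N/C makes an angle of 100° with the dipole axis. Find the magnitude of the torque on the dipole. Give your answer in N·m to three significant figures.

τ ≈ 4.45×10⁻⁹ N·m

Dipole moment p = qd = (4.50×10⁻¹¹ C)(0.00631 m) = 2.84×10⁻¹³ C·m.
Torque on an electric dipole: τ = pE sinθ.
τ = (2.84×10⁻¹³)(1.59×10⁴)·sin100° = 4.447×10⁻⁹ N·m.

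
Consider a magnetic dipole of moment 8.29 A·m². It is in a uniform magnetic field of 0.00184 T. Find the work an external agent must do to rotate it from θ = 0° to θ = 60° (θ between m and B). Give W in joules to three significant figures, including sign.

W ≈ 0.00763 J

W_ext = ΔU = −mB cosθ₂ + mB cosθ₁ = mB(cosθ₁ − cosθ₂).
W = (8.29)(0.00184)·(cos0° − cos60°) = (0.01525)·(+0.5000) = 0.007627 J.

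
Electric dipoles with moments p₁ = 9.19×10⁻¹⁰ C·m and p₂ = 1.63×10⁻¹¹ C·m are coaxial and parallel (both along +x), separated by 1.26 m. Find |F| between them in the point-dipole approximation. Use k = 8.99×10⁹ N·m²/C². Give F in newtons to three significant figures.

On-axis field of dipole 1 at distance r: E = 2kp₁/r³. Force on dipole 2 is F = p₂·dE/dr (gradient along axis).
dE/dr = −6kp₁/r⁴, so |F| = 6kp₁p₂/r⁴ (attractive for aligned moments).
F = 6(8.99×10⁹)(9.19×10⁻¹⁰)(1.63×10⁻¹¹)/(1.26)⁴ = 3.206×10⁻¹⁰ N.

F ≈ 3.21×10⁻¹⁰ N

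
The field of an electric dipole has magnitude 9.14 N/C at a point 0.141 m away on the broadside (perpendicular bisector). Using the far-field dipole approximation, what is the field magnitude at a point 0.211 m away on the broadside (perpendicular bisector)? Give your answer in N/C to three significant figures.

Dipole fields scale as 1/r³ in the far field; the geometry is the same at both points.
E₂ = E₁ · (r₁/r₂)³ = 9.14 · (0.141/0.211)³.
(r₁/r₂)³ = (0.6682)³ = 0.2984.
E₂ ≈ 2.727 N/C.

E ≈ 2.73 N/C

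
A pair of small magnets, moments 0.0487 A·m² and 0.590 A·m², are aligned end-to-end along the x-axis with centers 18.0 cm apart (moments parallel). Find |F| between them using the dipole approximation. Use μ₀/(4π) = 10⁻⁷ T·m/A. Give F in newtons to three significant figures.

F ≈ 1.64×10⁻⁵ N

On-axis B of dipole 1: B = (μ₀/4π)·2m₁/r³. Force on dipole 2: F = m₂·dB/dr.
dB/dr = −(μ₀/4π)·6m₁/r⁴, so |F| = (μ₀/4π)·6m₁m₂/r⁴.
F = 6(10⁻⁷)(0.0487)(0.590)/(0.180)⁴ = 1.642×10⁻⁵ N.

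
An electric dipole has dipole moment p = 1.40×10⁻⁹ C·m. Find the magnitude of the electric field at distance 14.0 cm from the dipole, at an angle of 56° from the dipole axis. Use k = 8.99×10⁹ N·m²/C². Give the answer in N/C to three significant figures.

At angle θ the dipole field magnitude is E = (kp/r³)·√(1 + 3cos²θ).
kp/r³ = (8.99×10⁹)(1.40×10⁻⁹) / (0.140)³ = 4587 N/C.
√(1 + 3cos²56°) = √(1 + 3·0.3127) = √1.9381 ≈ 1.3922.
E ≈ 4587 × 1.392 = 6385 N/C.

E ≈ 6390 N/C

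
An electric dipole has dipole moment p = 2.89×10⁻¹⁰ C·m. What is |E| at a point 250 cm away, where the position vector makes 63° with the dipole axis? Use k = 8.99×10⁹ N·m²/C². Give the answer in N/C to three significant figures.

E ≈ 0.212 N/C

At angle θ the dipole field magnitude is E = (kp/r³)·√(1 + 3cos²θ).
kp/r³ = (8.99×10⁹)(2.89×10⁻¹⁰) / (2.50)³ = 0.1663 N/C.
√(1 + 3cos²63°) = √(1 + 3·0.2061) = √1.6183 ≈ 1.2721.
E ≈ 0.1663 × 1.272 = 0.2115 N/C.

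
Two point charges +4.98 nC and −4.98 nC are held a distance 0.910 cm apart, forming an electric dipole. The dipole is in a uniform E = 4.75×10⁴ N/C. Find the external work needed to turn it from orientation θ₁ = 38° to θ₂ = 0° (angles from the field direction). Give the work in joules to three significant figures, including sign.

W ≈ -4.56×10⁻⁷ J

Dipole moment p = qd = (4.98×10⁻⁹ C)(0.00910 m) = 4.532×10⁻¹¹ C·m.
W_ext = ΔU = U(θ₂) − U(θ₁) = −pE cosθ₂ − (−pE cosθ₁) = pE(cosθ₁ − cosθ₂).
W = (4.532×10⁻¹¹)(4.75×10⁴)·(cos38° − cos0°) = (2.153×10⁻⁶)·(-0.2120) = -4.563×10⁻⁷ J.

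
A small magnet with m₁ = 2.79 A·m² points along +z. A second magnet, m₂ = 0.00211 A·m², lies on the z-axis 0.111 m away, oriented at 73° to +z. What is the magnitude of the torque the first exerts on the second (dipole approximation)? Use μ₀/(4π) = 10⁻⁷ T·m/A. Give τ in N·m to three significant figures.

Dipole B is on the axis of dipole A, so B₁ there is axial: B₁ = (μ₀/4π)·2m₁/r³ along +z.
B₁ = 2(10⁻⁷)(2.79)/(0.111)³ = 4.080×10⁻⁴ T.
τ = m₂ B₁ sinθ.
τ = (0.00211)(4.080×10⁻⁴)·sin73° = 8.233×10⁻⁷ N·m.

τ ≈ 8.23×10⁻⁷ N·m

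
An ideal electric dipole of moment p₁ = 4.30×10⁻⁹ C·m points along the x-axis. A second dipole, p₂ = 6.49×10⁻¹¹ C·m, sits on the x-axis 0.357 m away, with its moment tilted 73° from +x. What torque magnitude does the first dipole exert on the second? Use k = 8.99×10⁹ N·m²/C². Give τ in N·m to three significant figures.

The second dipole sits on the axis of the first, so the field there is axial: E₁ = 2kp₁/r³ along +x.
E₁ = 2(8.99×10⁹)(4.30×10⁻⁹)/(0.357)³ = 1699 N/C.
Torque on the second dipole: τ = p₂ E₁ sinθ.
τ = (6.49×10⁻¹¹)(1699)·sin73° = 1.055×10⁻⁷ N·m.

τ ≈ 1.05×10⁻⁷ N·m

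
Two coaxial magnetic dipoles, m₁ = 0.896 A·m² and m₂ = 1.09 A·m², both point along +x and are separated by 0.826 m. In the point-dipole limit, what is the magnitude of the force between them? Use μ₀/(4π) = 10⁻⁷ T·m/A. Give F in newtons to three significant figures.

F ≈ 1.26×10⁻⁶ N

On-axis B of dipole 1: B = (μ₀/4π)·2m₁/r³. Force on dipole 2: F = m₂·dB/dr.
dB/dr = −(μ₀/4π)·6m₁/r⁴, so |F| = (μ₀/4π)·6m₁m₂/r⁴.
F = 6(10⁻⁷)(0.896)(1.09)/(0.826)⁴ = 1.259×10⁻⁶ N.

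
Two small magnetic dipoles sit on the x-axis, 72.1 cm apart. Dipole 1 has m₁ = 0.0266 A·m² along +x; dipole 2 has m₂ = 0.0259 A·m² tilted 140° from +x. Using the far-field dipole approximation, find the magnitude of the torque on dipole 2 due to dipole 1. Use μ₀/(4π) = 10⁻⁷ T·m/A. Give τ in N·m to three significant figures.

Dipole B is on the axis of dipole A, so B₁ there is axial: B₁ = (μ₀/4π)·2m₁/r³ along +x.
B₁ = 2(10⁻⁷)(0.0266)/(0.721)³ = 1.419×10⁻⁸ T.
τ = m₂ B₁ sinθ.
τ = (0.0259)(1.419×10⁻⁸)·sin140° = 2.363×10⁻¹⁰ N·m.

τ ≈ 2.36×10⁻¹⁰ N·m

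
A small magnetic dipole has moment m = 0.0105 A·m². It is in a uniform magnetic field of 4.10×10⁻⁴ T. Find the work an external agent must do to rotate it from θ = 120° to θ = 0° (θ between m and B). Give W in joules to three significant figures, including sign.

W ≈ -6.46×10⁻⁶ J

W_ext = ΔU = −mB cosθ₂ + mB cosθ₁ = mB(cosθ₁ − cosθ₂).
W = (0.0105)(4.10×10⁻⁴)·(cos120° − cos0°) = (4.305×10⁻⁶)·(-1.5000) = -6.458×10⁻⁶ J.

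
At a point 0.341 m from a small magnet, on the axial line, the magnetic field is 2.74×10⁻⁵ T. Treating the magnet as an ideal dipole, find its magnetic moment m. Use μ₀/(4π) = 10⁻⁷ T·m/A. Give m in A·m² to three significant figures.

m ≈ 5.43 A·m²

On axis B = (μ₀/4π)·2m/r³, so m = Br³·4π/(μ₀·2).
m = (2.74×10⁻⁵)·(0.341)³ / (2·10⁻⁷) = 5.432 A·m².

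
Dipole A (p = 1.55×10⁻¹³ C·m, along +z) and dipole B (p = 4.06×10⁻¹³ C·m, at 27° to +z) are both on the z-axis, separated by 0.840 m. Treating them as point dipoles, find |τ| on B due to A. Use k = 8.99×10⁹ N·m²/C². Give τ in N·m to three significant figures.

τ ≈ 8.67×10⁻¹⁶ N·m

The second dipole sits on the axis of the first, so the field there is axial: E₁ = 2kp₁/r³ along +z.
E₁ = 2(8.99×10⁹)(1.55×10⁻¹³)/(0.840)³ = 0.004702 N/C.
Torque on the second dipole: τ = p₂ E₁ sinθ.
τ = (4.06×10⁻¹³)(0.004702)·sin27° = 8.667×10⁻¹⁶ N·m.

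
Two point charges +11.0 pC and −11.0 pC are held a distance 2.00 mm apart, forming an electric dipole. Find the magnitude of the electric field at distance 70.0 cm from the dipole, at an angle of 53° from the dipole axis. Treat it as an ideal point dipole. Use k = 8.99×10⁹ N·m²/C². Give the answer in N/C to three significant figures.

Dipole moment p = qd = (1.10×10⁻¹¹ C)(0.00200 m) = 2.20×10⁻¹⁴ C·m.
At angle θ the dipole field magnitude is E = (kp/r³)·√(1 + 3cos²θ).
kp/r³ = (8.99×10⁹)(2.20×10⁻¹⁴) / (0.700)³ = 5.766×10⁻⁴ N/C.
√(1 + 3cos²53°) = √(1 + 3·0.3622) = √2.0865 ≈ 1.4445.
E ≈ 5.766×10⁻⁴ × 1.444 = 8.329×10⁻⁴ N/C.

E ≈ 8.33×10⁻⁴ N/C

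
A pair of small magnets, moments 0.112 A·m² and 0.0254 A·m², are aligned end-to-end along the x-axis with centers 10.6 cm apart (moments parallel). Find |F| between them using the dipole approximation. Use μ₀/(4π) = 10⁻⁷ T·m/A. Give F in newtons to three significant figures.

On-axis B of dipole 1: B = (μ₀/4π)·2m₁/r³. Force on dipole 2: F = m₂·dB/dr.
dB/dr = −(μ₀/4π)·6m₁/r⁴, so |F| = (μ₀/4π)·6m₁m₂/r⁴.
F = 6(10⁻⁷)(0.112)(0.0254)/(0.106)⁴ = 1.352×10⁻⁵ N.

F ≈ 1.35×10⁻⁵ N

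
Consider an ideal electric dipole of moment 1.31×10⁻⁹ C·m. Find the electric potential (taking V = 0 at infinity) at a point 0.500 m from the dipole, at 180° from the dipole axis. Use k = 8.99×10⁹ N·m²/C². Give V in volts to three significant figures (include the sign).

V ≈ -47.1 V

The dipole potential is V = kp cosθ / r².
V = (8.99×10⁹)(1.31×10⁻⁹)·cos180° / (0.500)² = -47.11 V.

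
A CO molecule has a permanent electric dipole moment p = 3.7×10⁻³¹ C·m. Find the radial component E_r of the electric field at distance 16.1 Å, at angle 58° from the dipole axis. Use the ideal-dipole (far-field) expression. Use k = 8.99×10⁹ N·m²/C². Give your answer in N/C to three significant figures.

For a dipole, E_r = (2kp cosθ)/r³.
kp/r³ = (8.99×10⁹)(3.70×10⁻³¹)/(1.61×10⁻⁹)³ = 7.970×10⁵ N/C.
E_r = 2·7.970×10⁵·cos58° = 8.447×10⁵ N/C.

E_r ≈ 8.45×10⁵ N/C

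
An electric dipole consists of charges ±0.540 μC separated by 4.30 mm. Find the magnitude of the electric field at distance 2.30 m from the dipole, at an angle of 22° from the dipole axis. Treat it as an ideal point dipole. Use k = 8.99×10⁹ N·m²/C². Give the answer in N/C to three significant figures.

Dipole moment p = qd = (5.40×10⁻⁷ C)(0.00430 m) = 2.322×10⁻⁹ C·m.
At angle θ the dipole field magnitude is E = (kp/r³)·√(1 + 3cos²θ).
kp/r³ = (8.99×10⁹)(2.322×10⁻⁹) / (2.30)³ = 1.716 N/C.
√(1 + 3cos²22°) = √(1 + 3·0.8597) = √3.5790 ≈ 1.8918.
E ≈ 1.716 × 1.892 = 3.246 N/C.

E ≈ 3.25 N/C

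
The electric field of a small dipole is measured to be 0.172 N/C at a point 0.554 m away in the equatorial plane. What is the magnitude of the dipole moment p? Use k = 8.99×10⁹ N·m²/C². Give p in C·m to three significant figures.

p ≈ 3.25×10⁻¹² C·m

In the equatorial plane E = kp/r³, so p = Er³/(k).
p = (0.172)·(0.554)³ / (8.99×10⁹) = 3.253×10⁻¹² C·m.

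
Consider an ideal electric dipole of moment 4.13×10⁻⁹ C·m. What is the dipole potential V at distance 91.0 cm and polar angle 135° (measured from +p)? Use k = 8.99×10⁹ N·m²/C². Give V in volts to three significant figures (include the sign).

V ≈ -31.7 V

The dipole potential is V = kp cosθ / r².
V = (8.99×10⁹)(4.13×10⁻⁹)·cos135° / (0.910)² = -31.70 V.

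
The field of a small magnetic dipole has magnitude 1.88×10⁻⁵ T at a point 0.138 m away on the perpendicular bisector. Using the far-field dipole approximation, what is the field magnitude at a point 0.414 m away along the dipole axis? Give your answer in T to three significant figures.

Dipole fields scale as 1/r³ in the far field.
The axial field is twice the equatorial field at the same r, so the geometry factor is 2/1.
B₂ = B₁ · (2/1) · (r₁/r₂)³ = 1.88×10⁻⁵ · 2 · (0.138/0.414)³.
(r₁/r₂)³ = (0.3333)³ = 0.03704.
B₂ ≈ 1.393×10⁻⁶ T.

B ≈ 1.39×10⁻⁶ T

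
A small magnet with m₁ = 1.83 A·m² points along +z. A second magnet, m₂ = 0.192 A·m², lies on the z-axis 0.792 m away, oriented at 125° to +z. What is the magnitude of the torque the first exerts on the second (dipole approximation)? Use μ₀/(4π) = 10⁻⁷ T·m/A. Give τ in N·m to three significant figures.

τ ≈ 1.16×10⁻⁷ N·m

Dipole B is on the axis of dipole A, so B₁ there is axial: B₁ = (μ₀/4π)·2m₁/r³ along +z.
B₁ = 2(10⁻⁷)(1.83)/(0.792)³ = 7.367×10⁻⁷ T.
τ = m₂ B₁ sinθ.
τ = (0.192)(7.367×10⁻⁷)·sin125° = 1.159×10⁻⁷ N·m.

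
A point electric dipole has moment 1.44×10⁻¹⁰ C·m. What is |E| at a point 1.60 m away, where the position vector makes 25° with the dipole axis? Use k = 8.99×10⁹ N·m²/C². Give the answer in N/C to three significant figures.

At angle θ the dipole field magnitude is E = (kp/r³)·√(1 + 3cos²θ).
kp/r³ = (8.99×10⁹)(1.44×10⁻¹⁰) / (1.60)³ = 0.3161 N/C.
√(1 + 3cos²25°) = √(1 + 3·0.8214) = √3.4642 ≈ 1.8612.
E ≈ 0.3161 × 1.861 = 0.5883 N/C.

E ≈ 0.588 N/C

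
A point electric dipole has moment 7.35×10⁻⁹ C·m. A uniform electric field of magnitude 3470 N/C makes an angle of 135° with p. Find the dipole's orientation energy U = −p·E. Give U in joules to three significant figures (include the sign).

U = −p·E = −pE cosθ.
U = −(7.35×10⁻⁹)(3470)·cos135° = 1.803×10⁻⁵ J.

U ≈ 1.80×10⁻⁵ J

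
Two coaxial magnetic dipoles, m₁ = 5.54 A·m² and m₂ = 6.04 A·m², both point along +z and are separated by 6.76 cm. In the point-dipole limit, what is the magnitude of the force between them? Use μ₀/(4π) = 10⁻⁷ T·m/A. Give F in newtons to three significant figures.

On-axis B of dipole 1: B = (μ₀/4π)·2m₁/r³. Force on dipole 2: F = m₂·dB/dr.
dB/dr = −(μ₀/4π)·6m₁/r⁴, so |F| = (μ₀/4π)·6m₁m₂/r⁴.
F = 6(10⁻⁷)(5.54)(6.04)/(0.0676)⁴ = 0.9614 N.

F ≈ 0.961 N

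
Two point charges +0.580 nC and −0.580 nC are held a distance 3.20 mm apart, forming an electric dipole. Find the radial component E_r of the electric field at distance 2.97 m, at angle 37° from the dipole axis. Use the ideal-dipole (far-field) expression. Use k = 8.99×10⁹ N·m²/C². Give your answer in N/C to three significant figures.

Dipole moment p = qd = (5.80×10⁻¹⁰ C)(0.00320 m) = 1.856×10⁻¹² C·m.
For a dipole, E_r = (2kp cosθ)/r³.
kp/r³ = (8.99×10⁹)(1.856×10⁻¹²)/(2.97)³ = 6.369×10⁻⁴ N/C.
E_r = 2·6.369×10⁻⁴·cos37° = 0.001017 N/C.

E_r ≈ 0.00102 N/C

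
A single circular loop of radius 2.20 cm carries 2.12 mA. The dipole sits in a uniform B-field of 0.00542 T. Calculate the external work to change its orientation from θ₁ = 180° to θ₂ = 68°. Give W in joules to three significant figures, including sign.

Magnetic moment m = IA = Iπa² = (0.00212)·π·(0.0220)² = 3.224×10⁻⁶ A·m².
W_ext = ΔU = −mB cosθ₂ + mB cosθ₁ = mB(cosθ₁ − cosθ₂).
W = (3.224×10⁻⁶)(0.00542)·(cos180° − cos68°) = (1.747×10⁻⁸)·(-1.3746) = -2.402×10⁻⁸ J.

W ≈ -2.40×10⁻⁸ J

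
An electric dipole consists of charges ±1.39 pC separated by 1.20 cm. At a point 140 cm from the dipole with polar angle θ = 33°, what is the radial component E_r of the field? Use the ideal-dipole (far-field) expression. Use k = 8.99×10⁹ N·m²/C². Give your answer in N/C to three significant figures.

E_r ≈ 9.17×10⁻⁵ N/C

Dipole moment p = qd = (1.39×10⁻¹² C)(0.0120 m) = 1.668×10⁻¹⁴ C·m.
For a dipole, E_r = (2kp cosθ)/r³.
kp/r³ = (8.99×10⁹)(1.668×10⁻¹⁴)/(1.40)³ = 5.465×10⁻⁵ N/C.
E_r = 2·5.465×10⁻⁵·cos33° = 9.166×10⁻⁵ N/C.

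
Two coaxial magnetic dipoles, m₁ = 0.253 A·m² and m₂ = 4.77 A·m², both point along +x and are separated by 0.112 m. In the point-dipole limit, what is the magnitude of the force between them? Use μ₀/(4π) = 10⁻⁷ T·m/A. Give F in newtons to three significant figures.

On-axis B of dipole 1: B = (μ₀/4π)·2m₁/r³. Force on dipole 2: F = m₂·dB/dr.
dB/dr = −(μ₀/4π)·6m₁/r⁴, so |F| = (μ₀/4π)·6m₁m₂/r⁴.
F = 6(10⁻⁷)(0.253)(4.77)/(0.112)⁴ = 0.004602 N.

F ≈ 0.00460 N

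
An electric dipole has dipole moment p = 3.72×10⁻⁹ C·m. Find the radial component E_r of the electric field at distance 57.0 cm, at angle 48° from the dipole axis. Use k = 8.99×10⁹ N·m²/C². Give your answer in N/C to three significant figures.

For a dipole, E_r = (2kp cosθ)/r³.
kp/r³ = (8.99×10⁹)(3.72×10⁻⁹)/(0.570)³ = 180.6 N/C.
E_r = 2·180.6·cos48° = 241.7 N/C.

E_r ≈ 242 N/C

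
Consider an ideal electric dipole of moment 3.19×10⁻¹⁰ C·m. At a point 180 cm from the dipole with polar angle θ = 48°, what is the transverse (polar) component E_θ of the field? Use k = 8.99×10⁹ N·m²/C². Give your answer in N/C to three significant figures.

For a dipole, E_θ = (kp sinθ)/r³.
kp/r³ = (8.99×10⁹)(3.19×10⁻¹⁰)/(1.80)³ = 0.4917 N/C.
E_θ = 0.4917·sin48° = 0.3654 N/C.

E_θ ≈ 0.365 N/C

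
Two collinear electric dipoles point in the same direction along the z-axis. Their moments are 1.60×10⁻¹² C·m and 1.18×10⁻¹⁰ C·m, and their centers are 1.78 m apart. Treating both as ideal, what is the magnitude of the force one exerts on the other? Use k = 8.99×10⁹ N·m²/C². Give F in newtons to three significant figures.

On-axis field of dipole 1 at distance r: E = 2kp₁/r³. Force on dipole 2 is F = p₂·dE/dr (gradient along axis).
dE/dr = −6kp₁/r⁴, so |F| = 6kp₁p₂/r⁴ (attractive for aligned moments).
F = 6(8.99×10⁹)(1.60×10⁻¹²)(1.18×10⁻¹⁰)/(1.78)⁴ = 1.014×10⁻¹² N.

F ≈ 1.01×10⁻¹² N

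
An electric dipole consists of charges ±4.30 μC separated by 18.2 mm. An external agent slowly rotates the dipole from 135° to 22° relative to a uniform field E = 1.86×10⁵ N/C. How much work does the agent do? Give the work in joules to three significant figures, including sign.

W ≈ -0.0238 J

Dipole moment p = qd = (4.30×10⁻⁶ C)(0.0182 m) = 7.826×10⁻⁸ C·m.
W_ext = ΔU = U(θ₂) − U(θ₁) = −pE cosθ₂ − (−pE cosθ₁) = pE(cosθ₁ − cosθ₂).
W = (7.826×10⁻⁸)(1.86×10⁵)·(cos135° − cos22°) = (0.01456)·(-1.6343) = -0.02379 J.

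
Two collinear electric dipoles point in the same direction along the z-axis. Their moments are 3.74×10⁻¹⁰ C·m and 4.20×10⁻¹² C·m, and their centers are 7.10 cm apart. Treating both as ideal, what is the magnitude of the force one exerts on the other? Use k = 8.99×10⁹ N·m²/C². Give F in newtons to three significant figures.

F ≈ 3.33×10⁻⁶ N

On-axis field of dipole 1 at distance r: E = 2kp₁/r³. Force on dipole 2 is F = p₂·dE/dr (gradient along axis).
dE/dr = −6kp₁/r⁴, so |F| = 6kp₁p₂/r⁴ (attractive for aligned moments).
F = 6(8.99×10⁹)(3.74×10⁻¹⁰)(4.20×10⁻¹²)/(0.0710)⁴ = 3.334×10⁻⁶ N.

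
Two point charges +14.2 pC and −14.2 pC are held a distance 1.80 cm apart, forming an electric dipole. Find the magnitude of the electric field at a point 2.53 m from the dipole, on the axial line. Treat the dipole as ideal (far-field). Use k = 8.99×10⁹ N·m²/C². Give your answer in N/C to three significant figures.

Dipole moment p = qd = (1.42×10⁻¹¹ C)(0.0180 m) = 2.556×10⁻¹³ C·m.
On the dipole axis E = 2kp/r³.
E = 2·(8.99×10⁹)(2.556×10⁻¹³) / (2.53)³ = 2.838×10⁻⁴ N/C.

E ≈ 2.84×10⁻⁴ N/C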